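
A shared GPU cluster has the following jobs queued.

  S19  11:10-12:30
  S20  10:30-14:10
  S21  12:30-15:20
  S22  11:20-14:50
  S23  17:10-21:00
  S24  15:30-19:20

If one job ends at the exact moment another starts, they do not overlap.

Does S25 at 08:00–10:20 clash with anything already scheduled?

S20: starts 10:30 at or after S25 ends 10:20 → clear.
S19: starts 11:10 at or after S25 ends 10:20 → clear.
S22: starts 11:20 at or after S25 ends 10:20 → clear.
S21: starts 12:30 at or after S25 ends 10:20 → clear.
S24: starts 15:30 at or after S25 ends 10:20 → clear.
S23: starts 17:10 at or after S25 ends 10:20 → clear.

No — it doesn't clash with anything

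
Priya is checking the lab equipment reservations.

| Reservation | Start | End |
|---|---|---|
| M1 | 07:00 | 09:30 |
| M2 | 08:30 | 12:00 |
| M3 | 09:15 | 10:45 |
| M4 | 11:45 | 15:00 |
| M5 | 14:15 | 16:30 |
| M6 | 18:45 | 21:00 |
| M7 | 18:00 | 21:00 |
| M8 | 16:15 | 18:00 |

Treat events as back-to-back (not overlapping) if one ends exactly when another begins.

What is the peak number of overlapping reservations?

3

Sweep the timeline, counting +1 at each start and −1 at each end (ends before starts at a tie):
07:00 start M1 → 1
08:30 start M2 → 2
09:15 start M3 → 3
09:30 end M1 → 2
10:45 end M3 → 1
11:45 start M4 → 2
12:00 end M2 → 1
14:15 start M5 → 2
15:00 end M4 → 1
16:15 start M8 → 2
16:30 end M5 → 1
18:00 end M8 → 0
18:00 start M7 → 1
18:45 start M6 → 2
21:00 end M6 → 1
21:00 end M7 → 0
Peak is 3, at 09:15 (M1, M2, M3).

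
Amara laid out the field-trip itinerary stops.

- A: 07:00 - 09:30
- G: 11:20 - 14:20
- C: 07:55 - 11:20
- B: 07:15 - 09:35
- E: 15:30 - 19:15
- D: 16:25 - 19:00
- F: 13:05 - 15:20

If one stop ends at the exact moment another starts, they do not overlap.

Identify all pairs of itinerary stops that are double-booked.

A & B, A & C, B & C, D & E, F & G

Sorted by start: A, B, C, G, F, E, D.
B starts before A ends → A and B overlap.
C starts before A ends → A and C overlap.
G starts after A ends, so nothing later overlaps A either.
C starts before B ends → B and C overlap.
G starts after B ends, so nothing later overlaps B either.
G starts exactly when C ends (back-to-back, no overlap), so nothing later overlaps C either.
F starts before G ends → G and F overlap.
E starts after G ends, so nothing later overlaps G either.
E starts after F ends, so nothing later overlaps F either.
D starts before E ends → E and D overlap.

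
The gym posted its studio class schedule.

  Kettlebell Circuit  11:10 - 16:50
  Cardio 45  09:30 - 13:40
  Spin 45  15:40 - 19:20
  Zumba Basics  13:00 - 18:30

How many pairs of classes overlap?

Sorted by start: Cardio 45, Kettlebell Circuit, Zumba Basics, Spin 45.
Kettlebell Circuit starts before Cardio 45 ends → Cardio 45 and Kettlebell Circuit overlap.
Zumba Basics starts before Cardio 45 ends → Cardio 45 and Zumba Basics overlap.
Spin 45 starts after Cardio 45 ends.
Zumba Basics starts before Kettlebell Circuit ends → Kettlebell Circuit and Zumba Basics overlap.
Spin 45 starts before Kettlebell Circuit ends → Kettlebell Circuit and Spin 45 overlap.
Spin 45 starts before Zumba Basics ends → Zumba Basics and Spin 45 overlap.
Overlapping pairs: Cardio 45 & Kettlebell Circuit, Cardio 45 & Zumba Basics, Kettlebell Circuit & Spin 45, Kettlebell Circuit & Zumba Basics, Spin 45 & Zumba Basics — 5 in total.

5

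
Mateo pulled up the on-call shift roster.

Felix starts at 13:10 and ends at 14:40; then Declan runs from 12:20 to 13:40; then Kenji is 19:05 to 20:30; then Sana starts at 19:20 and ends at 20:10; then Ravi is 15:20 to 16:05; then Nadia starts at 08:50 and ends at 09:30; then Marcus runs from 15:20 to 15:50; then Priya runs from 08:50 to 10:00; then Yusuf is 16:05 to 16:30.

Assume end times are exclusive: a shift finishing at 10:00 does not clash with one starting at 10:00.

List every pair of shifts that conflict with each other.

Sorted by start: Priya, Nadia, Declan, Felix, Ravi, Marcus, Yusuf, Kenji, Sana.
Nadia starts before Priya ends → Priya and Nadia overlap.
Declan starts after Priya ends; Priya is clear from here.
Declan starts after Nadia ends; Nadia is clear from here.
Felix starts before Declan ends → Declan and Felix overlap.
Ravi starts after Declan ends; Declan is clear from here.
Ravi starts after Felix ends; Felix is clear from here.
Marcus starts before Ravi ends → Ravi and Marcus overlap.
Yusuf starts exactly when Ravi ends (back-to-back, no overlap); Ravi is clear from here.
Yusuf starts after Marcus ends; Marcus is clear from here.
Kenji starts after Yusuf ends; Yusuf is clear from here.
Sana starts before Kenji ends → Kenji and Sana overlap.

Declan & Felix, Kenji & Sana, Marcus & Ravi, Nadia & Priya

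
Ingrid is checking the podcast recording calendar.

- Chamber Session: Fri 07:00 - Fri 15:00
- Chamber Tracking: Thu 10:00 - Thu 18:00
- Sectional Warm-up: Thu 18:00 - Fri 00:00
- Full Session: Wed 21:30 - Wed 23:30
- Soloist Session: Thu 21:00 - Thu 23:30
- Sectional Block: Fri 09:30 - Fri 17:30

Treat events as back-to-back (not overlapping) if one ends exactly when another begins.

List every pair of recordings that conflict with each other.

Chamber Session & Sectional Block, Sectional Warm-up & Soloist Session

Check each pair: they overlap iff neither finishes before the other starts.
Sorted by start: Full Session, Chamber Tracking, Sectional Warm-up, Soloist Session, Chamber Session, Sectional Block.
Chamber Tracking starts after Full Session ends; Full Session is clear from here.
Sectional Warm-up starts exactly when Chamber Tracking ends (back-to-back, no overlap); Chamber Tracking is clear from here.
Soloist Session starts before Sectional Warm-up ends → Sectional Warm-up and Soloist Session overlap.
Chamber Session starts after Sectional Warm-up ends; Sectional Warm-up is clear from here.
Chamber Session starts after Soloist Session ends; Soloist Session is clear from here.
Sectional Block starts before Chamber Session ends → Chamber Session and Sectional Block overlap.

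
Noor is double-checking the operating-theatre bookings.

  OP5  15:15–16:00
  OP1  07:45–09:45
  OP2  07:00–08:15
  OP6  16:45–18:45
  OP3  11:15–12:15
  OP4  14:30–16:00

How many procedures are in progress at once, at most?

2

Sort all start/end points and keep a running count:
07:00 start OP2 → 1
07:45 start OP1 → 2
08:15 end OP2 → 1
09:45 end OP1 → 0
11:15 start OP3 → 1
12:15 end OP3 → 0
14:30 start OP4 → 1
15:15 start OP5 → 2
16:00 end OP4 → 1
16:00 end OP5 → 0
16:45 start OP6 → 1
18:45 end OP6 → 0
Peak is 2, at 07:45 (OP1, OP2).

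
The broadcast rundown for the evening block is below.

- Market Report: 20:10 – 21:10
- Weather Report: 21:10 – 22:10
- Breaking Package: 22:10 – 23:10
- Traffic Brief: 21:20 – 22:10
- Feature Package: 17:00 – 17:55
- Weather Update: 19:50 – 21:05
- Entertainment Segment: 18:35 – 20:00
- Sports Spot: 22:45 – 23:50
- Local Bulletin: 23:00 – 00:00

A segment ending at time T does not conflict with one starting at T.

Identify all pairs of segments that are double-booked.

Sorted by start: Feature Package, Entertainment Segment, Weather Update, Market Report, Weather Report, Traffic Brief, Breaking Package, Sports Spot, Local Bulletin.
Entertainment Segment starts after Feature Package ends; Feature Package is clear from here.
Weather Update starts before Entertainment Segment ends → Entertainment Segment and Weather Update overlap.
Market Report starts after Entertainment Segment ends; Entertainment Segment is clear from here.
Market Report starts before Weather Update ends → Weather Update and Market Report overlap.
Weather Report starts after Weather Update ends; Weather Update is clear from here.
Weather Report starts exactly when Market Report ends (back-to-back, no overlap); Market Report is clear from here.
Traffic Brief starts before Weather Report ends → Weather Report and Traffic Brief overlap.
Breaking Package starts exactly when Weather Report ends (back-to-back, no overlap); Weather Report is clear from here.
Breaking Package starts exactly when Traffic Brief ends (back-to-back, no overlap); Traffic Brief is clear from here.
Sports Spot starts before Breaking Package ends → Breaking Package and Sports Spot overlap.
Local Bulletin starts before Breaking Package ends → Breaking Package and Local Bulletin overlap.
Local Bulletin starts before Sports Spot ends → Sports Spot and Local Bulletin overlap.

Breaking Package & Local Bulletin, Breaking Package & Sports Spot, Entertainment Segment & Weather Update, Local Bulletin & Sports Spot, Market Report & Weather Update, Traffic Brief & Weather Report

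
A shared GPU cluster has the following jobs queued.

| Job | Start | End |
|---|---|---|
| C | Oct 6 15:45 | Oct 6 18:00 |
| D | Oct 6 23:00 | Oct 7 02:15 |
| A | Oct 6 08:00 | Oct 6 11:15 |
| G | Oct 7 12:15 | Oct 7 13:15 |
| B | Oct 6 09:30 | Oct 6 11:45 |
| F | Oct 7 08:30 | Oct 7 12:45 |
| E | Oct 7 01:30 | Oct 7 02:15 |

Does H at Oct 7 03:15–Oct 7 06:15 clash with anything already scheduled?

A: ends Oct 6 11:15 at or before H starts Oct 7 03:15 → clear.
B: ends Oct 6 11:45 at or before H starts Oct 7 03:15 → clear.
C: ends Oct 6 18:00 at or before H starts Oct 7 03:15 → clear.
D: ends Oct 7 02:15 at or before H starts Oct 7 03:15 → clear.
E: ends Oct 7 02:15 at or before H starts Oct 7 03:15 → clear.
F: starts Oct 7 08:30 at or after H ends Oct 7 06:15 → clear.
G: starts Oct 7 12:15 at or after H ends Oct 7 06:15 → clear.

No — it doesn't clash with anything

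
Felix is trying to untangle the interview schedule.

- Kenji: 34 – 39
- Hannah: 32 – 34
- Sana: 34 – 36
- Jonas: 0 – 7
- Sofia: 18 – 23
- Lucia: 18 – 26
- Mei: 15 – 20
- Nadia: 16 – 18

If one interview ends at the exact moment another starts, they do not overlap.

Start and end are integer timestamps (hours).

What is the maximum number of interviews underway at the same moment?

3

Sweep the timeline, counting +1 at each start and −1 at each end (ends before starts at a tie):
0 start Jonas → 1
7 end Jonas → 0
15 start Mei → 1
16 start Nadia → 2
18 end Nadia → 1
18 start Lucia → 2
18 start Sofia → 3
20 end Mei → 2
23 end Sofia → 1
26 end Lucia → 0
32 start Hannah → 1
34 end Hannah → 0
34 start Kenji → 1
34 start Sana → 2
36 end Sana → 1
39 end Kenji → 0
Peak is 3, at 18 (Lucia, Mei, Sofia).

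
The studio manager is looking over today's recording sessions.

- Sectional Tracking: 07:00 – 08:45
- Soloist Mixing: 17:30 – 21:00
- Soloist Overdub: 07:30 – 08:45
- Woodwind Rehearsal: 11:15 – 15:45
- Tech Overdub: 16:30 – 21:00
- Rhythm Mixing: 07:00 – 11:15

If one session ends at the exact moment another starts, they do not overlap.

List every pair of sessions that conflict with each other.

Sorted by start: Rhythm Mixing, Sectional Tracking, Soloist Overdub, Woodwind Rehearsal, Tech Overdub, Soloist Mixing.
Sectional Tracking starts before Rhythm Mixing ends → Rhythm Mixing and Sectional Tracking overlap.
Soloist Overdub starts before Rhythm Mixing ends → Rhythm Mixing and Soloist Overdub overlap.
Woodwind Rehearsal starts exactly when Rhythm Mixing ends (back-to-back, no overlap), so nothing later overlaps Rhythm Mixing either.
Soloist Overdub starts before Sectional Tracking ends → Sectional Tracking and Soloist Overdub overlap.
Woodwind Rehearsal starts after Sectional Tracking ends, so nothing later overlaps Sectional Tracking either.
Woodwind Rehearsal starts after Soloist Overdub ends, so nothing later overlaps Soloist Overdub either.
Tech Overdub starts after Woodwind Rehearsal ends, so nothing later overlaps Woodwind Rehearsal either.
Soloist Mixing starts before Tech Overdub ends → Tech Overdub and Soloist Mixing overlap.

Rhythm Mixing & Sectional Tracking, Rhythm Mixing & Soloist Overdub, Sectional Tracking & Soloist Overdub, Soloist Mixing & Tech Overdub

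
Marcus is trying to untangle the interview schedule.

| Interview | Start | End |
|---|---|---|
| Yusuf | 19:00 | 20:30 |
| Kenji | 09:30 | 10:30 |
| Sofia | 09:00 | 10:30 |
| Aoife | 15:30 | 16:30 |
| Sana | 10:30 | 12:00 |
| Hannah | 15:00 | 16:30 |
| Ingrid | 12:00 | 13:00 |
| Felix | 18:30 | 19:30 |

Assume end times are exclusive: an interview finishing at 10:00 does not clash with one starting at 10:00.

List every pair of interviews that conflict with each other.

Aoife & Hannah, Felix & Yusuf, Kenji & Sofia

Sorted by start: Sofia, Kenji, Sana, Ingrid, Hannah, Aoife, Felix, Yusuf.
Kenji starts before Sofia ends → Sofia and Kenji overlap.
Sana starts exactly when Sofia ends (back-to-back, no overlap), so Sofia has no further overlaps.
Sana starts exactly when Kenji ends (back-to-back, no overlap), so Kenji has no further overlaps.
Ingrid starts exactly when Sana ends (back-to-back, no overlap), so Sana has no further overlaps.
Hannah starts after Ingrid ends, so Ingrid has no further overlaps.
Aoife starts before Hannah ends → Hannah and Aoife overlap.
Felix starts after Hannah ends, so Hannah has no further overlaps.
Felix starts after Aoife ends, so Aoife has no further overlaps.
Yusuf starts before Felix ends → Felix and Yusuf overlap.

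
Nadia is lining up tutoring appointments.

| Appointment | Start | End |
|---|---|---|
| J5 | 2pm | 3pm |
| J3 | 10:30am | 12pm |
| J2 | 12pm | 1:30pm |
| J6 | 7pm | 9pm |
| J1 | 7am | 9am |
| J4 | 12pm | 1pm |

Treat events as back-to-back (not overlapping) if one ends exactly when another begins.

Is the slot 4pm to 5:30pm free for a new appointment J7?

Yes — the slot is free

J1: ends 9am at or before J7 starts 4pm → clear.
J3: ends 12pm at or before J7 starts 4pm → clear.
J2: ends 1:30pm at or before J7 starts 4pm → clear.
J4: ends 1pm at or before J7 starts 4pm → clear.
J5: ends 3pm at or before J7 starts 4pm → clear.
J6: starts 7pm at or after J7 ends 5:30pm → clear.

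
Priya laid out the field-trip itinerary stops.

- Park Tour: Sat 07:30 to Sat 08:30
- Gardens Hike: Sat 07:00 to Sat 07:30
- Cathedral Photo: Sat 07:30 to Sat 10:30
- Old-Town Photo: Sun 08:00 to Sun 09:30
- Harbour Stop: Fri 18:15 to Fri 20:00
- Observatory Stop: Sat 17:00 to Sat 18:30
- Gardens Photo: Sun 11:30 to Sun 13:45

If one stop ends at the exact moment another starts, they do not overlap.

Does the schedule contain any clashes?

Yes

Check each pair: they overlap iff neither finishes before the other starts.
Sorted by start: Harbour Stop, Gardens Hike, Park Tour, Cathedral Photo, Observatory Stop, Old-Town Photo, Gardens Photo.
Gardens Hike starts after Harbour Stop ends, so nothing later overlaps Harbour Stop either.
Park Tour starts exactly when Gardens Hike ends (back-to-back, no overlap), so nothing later overlaps Gardens Hike either.
Cathedral Photo starts before Park Tour ends → Park Tour and Cathedral Photo overlap.
That's a conflict, so the schedule is not conflict-free.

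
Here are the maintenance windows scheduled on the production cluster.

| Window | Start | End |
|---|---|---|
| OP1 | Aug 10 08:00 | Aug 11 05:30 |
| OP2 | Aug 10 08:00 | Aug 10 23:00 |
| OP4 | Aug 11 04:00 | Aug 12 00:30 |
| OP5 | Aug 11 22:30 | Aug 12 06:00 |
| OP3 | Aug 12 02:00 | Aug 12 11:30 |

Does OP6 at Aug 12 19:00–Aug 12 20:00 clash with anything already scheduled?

OP1: ends Aug 11 05:30 at or before OP6 starts Aug 12 19:00 → clear.
OP2: ends Aug 10 23:00 at or before OP6 starts Aug 12 19:00 → clear.
OP4: ends Aug 12 00:30 at or before OP6 starts Aug 12 19:00 → clear.
OP5: ends Aug 12 06:00 at or before OP6 starts Aug 12 19:00 → clear.
OP3: ends Aug 12 11:30 at or before OP6 starts Aug 12 19:00 → clear.

No — it doesn't clash with anything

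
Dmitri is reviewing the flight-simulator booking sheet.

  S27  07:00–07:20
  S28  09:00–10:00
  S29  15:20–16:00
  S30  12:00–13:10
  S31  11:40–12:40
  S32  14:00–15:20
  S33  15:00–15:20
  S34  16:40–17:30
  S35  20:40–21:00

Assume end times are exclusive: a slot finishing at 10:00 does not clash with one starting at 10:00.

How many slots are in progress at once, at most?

Walk through starts and ends in time order (an end at T is processed before a start at T):
07:00 start S27 → 1
07:20 end S27 → 0
09:00 start S28 → 1
10:00 end S28 → 0
11:40 start S31 → 1
12:00 start S30 → 2
12:40 end S31 → 1
13:10 end S30 → 0
14:00 start S32 → 1
15:00 start S33 → 2
15:20 end S32 → 1
15:20 end S33 → 0
15:20 start S29 → 1
16:00 end S29 → 0
16:40 start S34 → 1
17:30 end S34 → 0
20:40 start S35 → 1
21:00 end S35 → 0
Peak is 2, at 12:00 (S30, S31).

2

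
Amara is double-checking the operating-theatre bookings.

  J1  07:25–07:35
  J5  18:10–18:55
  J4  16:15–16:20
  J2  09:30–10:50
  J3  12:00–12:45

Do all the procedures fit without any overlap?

Yes

Sorted by start: J1, J2, J3, J4, J5.
J2 starts after J1 ends; J1 is clear from here.
J3 starts after J2 ends; J2 is clear from here.
J4 starts after J3 ends; J3 is clear from here.
J5 starts after J4 ends.
Every pair is clear; the schedule has no overlaps.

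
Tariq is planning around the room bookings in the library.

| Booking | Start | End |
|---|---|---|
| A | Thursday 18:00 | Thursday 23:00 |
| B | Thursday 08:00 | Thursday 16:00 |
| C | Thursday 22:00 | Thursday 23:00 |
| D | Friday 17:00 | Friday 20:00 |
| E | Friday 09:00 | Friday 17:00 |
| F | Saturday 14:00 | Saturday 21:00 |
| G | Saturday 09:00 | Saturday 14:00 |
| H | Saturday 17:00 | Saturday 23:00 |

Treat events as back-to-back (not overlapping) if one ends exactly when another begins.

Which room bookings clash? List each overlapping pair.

A & C, F & H

Check each pair: they overlap iff neither finishes before the other starts.
Sorted by start: B, A, C, E, D, G, F, H.
A starts after B ends, so nothing later overlaps B either.
C starts before A ends → A and C overlap.
E starts after A ends, so nothing later overlaps A either.
E starts after C ends, so nothing later overlaps C either.
D starts exactly when E ends (back-to-back, no overlap), so nothing later overlaps E either.
G starts after D ends, so nothing later overlaps D either.
F starts exactly when G ends (back-to-back, no overlap), so nothing later overlaps G either.
H starts before F ends → F and H overlap.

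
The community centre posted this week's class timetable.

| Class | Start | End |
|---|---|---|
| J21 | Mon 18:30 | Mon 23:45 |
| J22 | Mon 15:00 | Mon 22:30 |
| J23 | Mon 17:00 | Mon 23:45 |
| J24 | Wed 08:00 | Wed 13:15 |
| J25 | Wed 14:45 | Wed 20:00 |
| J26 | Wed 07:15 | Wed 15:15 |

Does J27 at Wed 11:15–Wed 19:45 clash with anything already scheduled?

J22: ends Mon 22:30 at or before J27 starts Wed 11:15 → clear.
J23: ends Mon 23:45 at or before J27 starts Wed 11:15 → clear.
J21: ends Mon 23:45 at or before J27 starts Wed 11:15 → clear.
J26: starts Wed 07:15 before J27 ends Wed 19:45, and ends Wed 15:15 after J27 starts Wed 11:15 → overlap.
J24: starts Wed 08:00 before J27 ends Wed 19:45, and ends Wed 13:15 after J27 starts Wed 11:15 → overlap.
J25: starts Wed 14:45 before J27 ends Wed 19:45, and ends Wed 20:00 after J27 starts Wed 11:15 → overlap.
J27 overlaps J24, J25, J26.

Yes — it overlaps J24, J25, J26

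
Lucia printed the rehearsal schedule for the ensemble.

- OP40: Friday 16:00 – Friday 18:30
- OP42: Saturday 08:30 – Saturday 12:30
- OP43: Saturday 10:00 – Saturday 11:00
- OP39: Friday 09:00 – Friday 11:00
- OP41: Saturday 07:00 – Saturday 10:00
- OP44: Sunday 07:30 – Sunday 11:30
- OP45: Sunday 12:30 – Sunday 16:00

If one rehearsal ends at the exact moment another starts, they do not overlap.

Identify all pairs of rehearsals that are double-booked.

OP41 & OP42, OP42 & OP43

Sorted by start: OP39, OP40, OP41, OP42, OP43, OP44, OP45.
OP40 starts after OP39 ends, so OP39 has no further overlaps.
OP41 starts after OP40 ends, so OP40 has no further overlaps.
OP42 starts before OP41 ends → OP41 and OP42 overlap.
OP43 starts exactly when OP41 ends (back-to-back, no overlap), so OP41 has no further overlaps.
OP43 starts before OP42 ends → OP42 and OP43 overlap.
OP44 starts after OP42 ends, so OP42 has no further overlaps.
OP44 starts after OP43 ends, so OP43 has no further overlaps.
OP45 starts after OP44 ends.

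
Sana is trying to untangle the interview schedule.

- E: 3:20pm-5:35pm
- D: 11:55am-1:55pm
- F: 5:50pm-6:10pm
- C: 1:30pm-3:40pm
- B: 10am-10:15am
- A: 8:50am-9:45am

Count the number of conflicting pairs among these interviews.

Sorted by start: A, B, D, C, E, F.
B starts after A ends, so A has no further overlaps.
D starts after B ends, so B has no further overlaps.
C starts before D ends → D and C overlap.
E starts after D ends, so D has no further overlaps.
E starts before C ends → C and E overlap.
F starts after C ends.
F starts after E ends.
Overlapping pairs: C & D, C & E — 2 in total.

2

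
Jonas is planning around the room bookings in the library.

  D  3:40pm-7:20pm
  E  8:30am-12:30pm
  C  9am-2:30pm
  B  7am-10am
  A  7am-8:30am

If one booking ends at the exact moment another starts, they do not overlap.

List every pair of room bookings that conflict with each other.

A & B, B & C, B & E, C & E

Sorted by start: A, B, E, C, D.
B starts before A ends → A and B overlap.
E starts exactly when A ends (back-to-back, no overlap) — done with A.
E starts before B ends → B and E overlap.
C starts before B ends → B and C overlap.
D starts after B ends.
C starts before E ends → E and C overlap.
D starts after E ends.
D starts after C ends.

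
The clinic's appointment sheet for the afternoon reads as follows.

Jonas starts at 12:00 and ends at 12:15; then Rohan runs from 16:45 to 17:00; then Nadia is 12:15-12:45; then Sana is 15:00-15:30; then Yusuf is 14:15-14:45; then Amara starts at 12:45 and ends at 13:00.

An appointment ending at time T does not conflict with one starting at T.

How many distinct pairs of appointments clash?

0

Sorted by start: Jonas, Nadia, Amara, Yusuf, Sana, Rohan.
Nadia starts exactly when Jonas ends (back-to-back, no overlap); Jonas is clear from here.
Amara starts exactly when Nadia ends (back-to-back, no overlap); Nadia is clear from here.
Yusuf starts after Amara ends; Amara is clear from here.
Sana starts after Yusuf ends; Yusuf is clear from here.
Rohan starts after Sana ends.
No pair overlaps.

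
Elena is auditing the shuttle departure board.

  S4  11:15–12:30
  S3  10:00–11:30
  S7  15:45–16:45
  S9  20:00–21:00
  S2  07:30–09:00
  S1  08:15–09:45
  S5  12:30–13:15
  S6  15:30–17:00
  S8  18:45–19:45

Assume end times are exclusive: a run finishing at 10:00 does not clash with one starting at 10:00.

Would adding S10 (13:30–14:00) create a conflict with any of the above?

No — it doesn't clash with anything

S2: ends 09:00 at or before S10 starts 13:30 → clear.
S1: ends 09:45 at or before S10 starts 13:30 → clear.
S3: ends 11:30 at or before S10 starts 13:30 → clear.
S4: ends 12:30 at or before S10 starts 13:30 → clear.
S5: ends 13:15 at or before S10 starts 13:30 → clear.
S6: starts 15:30 at or after S10 ends 14:00 → clear.
S7: starts 15:45 at or after S10 ends 14:00 → clear.
S8: starts 18:45 at or after S10 ends 14:00 → clear.
S9: starts 20:00 at or after S10 ends 14:00 → clear.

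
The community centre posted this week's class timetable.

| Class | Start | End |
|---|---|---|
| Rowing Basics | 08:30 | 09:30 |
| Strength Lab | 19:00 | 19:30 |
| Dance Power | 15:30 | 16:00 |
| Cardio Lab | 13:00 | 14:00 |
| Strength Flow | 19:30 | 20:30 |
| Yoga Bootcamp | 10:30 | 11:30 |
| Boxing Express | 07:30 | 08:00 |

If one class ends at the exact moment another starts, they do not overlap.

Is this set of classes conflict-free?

Check each pair: they overlap iff neither finishes before the other starts.
Sorted by start: Boxing Express, Rowing Basics, Yoga Bootcamp, Cardio Lab, Dance Power, Strength Lab, Strength Flow.
Rowing Basics starts after Boxing Express ends, so nothing later overlaps Boxing Express either.
Yoga Bootcamp starts after Rowing Basics ends, so nothing later overlaps Rowing Basics either.
Cardio Lab starts after Yoga Bootcamp ends, so nothing later overlaps Yoga Bootcamp either.
Dance Power starts after Cardio Lab ends, so nothing later overlaps Cardio Lab either.
Strength Lab starts after Dance Power ends, so nothing later overlaps Dance Power either.
Strength Flow starts exactly when Strength Lab ends (back-to-back, no overlap).
Every pair is clear; the schedule has no overlaps.

Yes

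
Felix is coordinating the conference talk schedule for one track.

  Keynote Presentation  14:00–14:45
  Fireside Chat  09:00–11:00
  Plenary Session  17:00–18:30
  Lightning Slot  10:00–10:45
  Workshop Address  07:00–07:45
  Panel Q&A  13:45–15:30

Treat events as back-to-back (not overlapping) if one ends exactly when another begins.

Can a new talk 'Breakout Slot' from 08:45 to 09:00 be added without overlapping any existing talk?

Workshop Address: ends 07:45 at or before Breakout Slot starts 08:45 → clear.
Fireside Chat: starts 09:00 at or after Breakout Slot ends 09:00 → clear.
Lightning Slot: starts 10:00 at or after Breakout Slot ends 09:00 → clear.
Panel Q&A: starts 13:45 at or after Breakout Slot ends 09:00 → clear.
Keynote Presentation: starts 14:00 at or after Breakout Slot ends 09:00 → clear.
Plenary Session: starts 17:00 at or after Breakout Slot ends 09:00 → clear.

Yes — the slot is free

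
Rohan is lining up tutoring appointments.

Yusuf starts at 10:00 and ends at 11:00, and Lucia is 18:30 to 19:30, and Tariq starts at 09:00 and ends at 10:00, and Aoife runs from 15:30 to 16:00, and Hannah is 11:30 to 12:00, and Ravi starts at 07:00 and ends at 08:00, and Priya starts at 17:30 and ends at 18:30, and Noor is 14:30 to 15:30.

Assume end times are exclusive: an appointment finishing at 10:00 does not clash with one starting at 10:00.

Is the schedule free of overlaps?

Sorted by start: Ravi, Tariq, Yusuf, Hannah, Noor, Aoife, Priya, Lucia.
Tariq starts after Ravi ends, so Ravi has no further overlaps.
Yusuf starts exactly when Tariq ends (back-to-back, no overlap), so Tariq has no further overlaps.
Hannah starts after Yusuf ends, so Yusuf has no further overlaps.
Noor starts after Hannah ends, so Hannah has no further overlaps.
Aoife starts exactly when Noor ends (back-to-back, no overlap), so Noor has no further overlaps.
Priya starts after Aoife ends, so Aoife has no further overlaps.
Lucia starts exactly when Priya ends (back-to-back, no overlap).
Every pair is clear; the schedule has no overlaps.

Yes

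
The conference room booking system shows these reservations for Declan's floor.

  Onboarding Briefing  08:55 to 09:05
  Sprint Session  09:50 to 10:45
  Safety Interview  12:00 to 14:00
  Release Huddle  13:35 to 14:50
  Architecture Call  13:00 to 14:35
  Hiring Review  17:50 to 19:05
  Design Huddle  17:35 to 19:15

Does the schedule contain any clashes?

Sorted by start: Onboarding Briefing, Sprint Session, Safety Interview, Architecture Call, Release Huddle, Design Huddle, Hiring Review.
Sprint Session starts after Onboarding Briefing ends, so Onboarding Briefing has no further overlaps.
Safety Interview starts after Sprint Session ends, so Sprint Session has no further overlaps.
Architecture Call starts before Safety Interview ends → Safety Interview and Architecture Call overlap.
That's a conflict, so the schedule is not conflict-free.

Yes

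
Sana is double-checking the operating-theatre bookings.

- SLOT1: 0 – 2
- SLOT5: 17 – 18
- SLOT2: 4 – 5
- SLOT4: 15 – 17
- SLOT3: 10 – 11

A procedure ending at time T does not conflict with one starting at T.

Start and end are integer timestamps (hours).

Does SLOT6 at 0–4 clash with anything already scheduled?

SLOT1: starts 0 before SLOT6 ends 4, and ends 2 after SLOT6 starts 0 → overlap.
SLOT2: starts 4 at or after SLOT6 ends 4 → clear.
SLOT3: starts 10 at or after SLOT6 ends 4 → clear.
SLOT4: starts 15 at or after SLOT6 ends 4 → clear.
SLOT5: starts 17 at or after SLOT6 ends 4 → clear.
SLOT6 overlaps SLOT1.

Yes — it overlaps SLOT1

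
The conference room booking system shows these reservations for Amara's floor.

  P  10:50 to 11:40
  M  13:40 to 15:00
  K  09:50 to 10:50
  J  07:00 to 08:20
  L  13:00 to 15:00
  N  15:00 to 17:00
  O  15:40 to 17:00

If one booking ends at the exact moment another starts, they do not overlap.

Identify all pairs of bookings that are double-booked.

Sorted by start: J, K, P, L, M, N, O.
K starts after J ends — done with J.
P starts exactly when K ends (back-to-back, no overlap) — done with K.
L starts after P ends — done with P.
M starts before L ends → L and M overlap.
N starts exactly when L ends (back-to-back, no overlap) — done with L.
N starts exactly when M ends (back-to-back, no overlap) — done with M.
O starts before N ends → N and O overlap.

L & M, N & O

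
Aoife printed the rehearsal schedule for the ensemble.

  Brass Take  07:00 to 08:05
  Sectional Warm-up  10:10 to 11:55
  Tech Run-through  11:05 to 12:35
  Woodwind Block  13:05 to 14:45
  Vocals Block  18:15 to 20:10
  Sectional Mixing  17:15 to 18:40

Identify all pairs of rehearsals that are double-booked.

Sorted by start: Brass Take, Sectional Warm-up, Tech Run-through, Woodwind Block, Sectional Mixing, Vocals Block.
Sectional Warm-up starts after Brass Take ends; Brass Take is clear from here.
Tech Run-through starts before Sectional Warm-up ends → Sectional Warm-up and Tech Run-through overlap.
Woodwind Block starts after Sectional Warm-up ends; Sectional Warm-up is clear from here.
Woodwind Block starts after Tech Run-through ends; Tech Run-through is clear from here.
Sectional Mixing starts after Woodwind Block ends; Woodwind Block is clear from here.
Vocals Block starts before Sectional Mixing ends → Sectional Mixing and Vocals Block overlap.

Sectional Mixing & Vocals Block, Sectional Warm-up & Tech Run-through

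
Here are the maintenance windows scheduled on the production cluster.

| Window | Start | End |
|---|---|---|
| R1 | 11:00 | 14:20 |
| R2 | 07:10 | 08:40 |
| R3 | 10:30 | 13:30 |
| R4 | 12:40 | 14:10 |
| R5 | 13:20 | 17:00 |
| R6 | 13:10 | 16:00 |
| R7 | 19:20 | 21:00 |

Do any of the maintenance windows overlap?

Yes

Sorted by start: R2, R3, R1, R4, R6, R5, R7.
R3 starts after R2 ends — done with R2.
R1 starts before R3 ends → R3 and R1 overlap.
That's a conflict, so the schedule is not conflict-free.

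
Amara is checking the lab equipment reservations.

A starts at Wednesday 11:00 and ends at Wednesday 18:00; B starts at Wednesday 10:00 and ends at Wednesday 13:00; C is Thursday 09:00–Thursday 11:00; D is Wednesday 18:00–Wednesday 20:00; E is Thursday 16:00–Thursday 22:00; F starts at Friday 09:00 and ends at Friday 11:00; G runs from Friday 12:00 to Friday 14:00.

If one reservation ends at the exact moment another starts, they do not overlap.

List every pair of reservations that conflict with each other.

Sorted by start: B, A, D, C, E, F, G.
A starts before B ends → B and A overlap.
D starts after B ends, so nothing later overlaps B either.
D starts exactly when A ends (back-to-back, no overlap), so nothing later overlaps A either.
C starts after D ends, so nothing later overlaps D either.
E starts after C ends, so nothing later overlaps C either.
F starts after E ends, so nothing later overlaps E either.
G starts after F ends.

A & B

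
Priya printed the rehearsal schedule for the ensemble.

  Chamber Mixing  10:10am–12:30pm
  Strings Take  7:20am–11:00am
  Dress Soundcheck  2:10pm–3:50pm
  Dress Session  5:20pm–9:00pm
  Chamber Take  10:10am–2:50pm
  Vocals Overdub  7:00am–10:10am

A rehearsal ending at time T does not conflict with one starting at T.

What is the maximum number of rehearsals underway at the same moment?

Sort all start/end points and keep a running count:
7:00am start Vocals Overdub → 1
7:20am start Strings Take → 2
10:10am end Vocals Overdub → 1
10:10am start Chamber Mixing → 2
10:10am start Chamber Take → 3
11:00am end Strings Take → 2
12:30pm end Chamber Mixing → 1
2:10pm start Dress Soundcheck → 2
2:50pm end Chamber Take → 1
3:50pm end Dress Soundcheck → 0
5:20pm start Dress Session → 1
9:00pm end Dress Session → 0
Peak is 3, at 10:10am (Chamber Mixing, Chamber Take, Strings Take).

3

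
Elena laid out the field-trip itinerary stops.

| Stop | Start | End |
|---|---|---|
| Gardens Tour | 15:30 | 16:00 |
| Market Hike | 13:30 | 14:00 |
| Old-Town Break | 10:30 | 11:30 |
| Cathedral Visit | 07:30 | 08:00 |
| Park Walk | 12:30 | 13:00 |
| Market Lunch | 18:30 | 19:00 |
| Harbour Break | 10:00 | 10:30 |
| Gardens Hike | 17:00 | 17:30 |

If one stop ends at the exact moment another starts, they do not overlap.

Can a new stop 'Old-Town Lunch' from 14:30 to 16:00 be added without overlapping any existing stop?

Cathedral Visit: ends 08:00 at or before Old-Town Lunch starts 14:30 → clear.
Harbour Break: ends 10:30 at or before Old-Town Lunch starts 14:30 → clear.
Old-Town Break: ends 11:30 at or before Old-Town Lunch starts 14:30 → clear.
Park Walk: ends 13:00 at or before Old-Town Lunch starts 14:30 → clear.
Market Hike: ends 14:00 at or before Old-Town Lunch starts 14:30 → clear.
Gardens Tour: starts 15:30 before Old-Town Lunch ends 16:00, and ends 16:00 after Old-Town Lunch starts 14:30 → overlap.
Gardens Hike: starts 17:00 at or after Old-Town Lunch ends 16:00 → clear.
Market Lunch: starts 18:30 at or after Old-Town Lunch ends 16:00 → clear.
Old-Town Lunch overlaps Gardens Tour.

No — it overlaps Gardens Tour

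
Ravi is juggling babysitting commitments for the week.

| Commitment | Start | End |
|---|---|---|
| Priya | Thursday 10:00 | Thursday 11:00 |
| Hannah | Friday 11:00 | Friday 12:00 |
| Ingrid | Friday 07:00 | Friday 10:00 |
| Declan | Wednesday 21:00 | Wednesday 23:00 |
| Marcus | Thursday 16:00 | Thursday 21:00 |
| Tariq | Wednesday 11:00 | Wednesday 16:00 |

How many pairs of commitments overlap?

0

Sorted by start: Tariq, Declan, Priya, Marcus, Ingrid, Hannah.
Declan starts after Tariq ends, so Tariq has no further overlaps.
Priya starts after Declan ends, so Declan has no further overlaps.
Marcus starts after Priya ends, so Priya has no further overlaps.
Ingrid starts after Marcus ends, so Marcus has no further overlaps.
Hannah starts after Ingrid ends.
No pair overlaps.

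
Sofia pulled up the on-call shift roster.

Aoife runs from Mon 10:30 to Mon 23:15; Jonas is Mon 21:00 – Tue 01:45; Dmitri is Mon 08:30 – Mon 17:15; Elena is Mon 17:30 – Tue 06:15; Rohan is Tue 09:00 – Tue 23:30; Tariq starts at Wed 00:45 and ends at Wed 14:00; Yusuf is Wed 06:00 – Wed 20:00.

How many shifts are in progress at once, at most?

Sweep the timeline, counting +1 at each start and −1 at each end (ends before starts at a tie):
Mon 08:30 start Dmitri → 1
Mon 10:30 start Aoife → 2
Mon 17:15 end Dmitri → 1
Mon 17:30 start Elena → 2
Mon 21:00 start Jonas → 3
Mon 23:15 end Aoife → 2
Tue 01:45 end Jonas → 1
Tue 06:15 end Elena → 0
Tue 09:00 start Rohan → 1
Tue 23:30 end Rohan → 0
Wed 00:45 start Tariq → 1
Wed 06:00 start Yusuf → 2
Wed 14:00 end Tariq → 1
Wed 20:00 end Yusuf → 0
Peak is 3, at Mon 21:00 (Aoife, Elena, Jonas).

3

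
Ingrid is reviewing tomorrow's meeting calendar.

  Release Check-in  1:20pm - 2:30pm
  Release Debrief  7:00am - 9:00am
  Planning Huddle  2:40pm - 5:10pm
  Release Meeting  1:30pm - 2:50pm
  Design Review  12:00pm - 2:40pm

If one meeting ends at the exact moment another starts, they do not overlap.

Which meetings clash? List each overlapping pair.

Check each pair: they overlap iff neither finishes before the other starts.
Sorted by start: Release Debrief, Design Review, Release Check-in, Release Meeting, Planning Huddle.
Design Review starts after Release Debrief ends, so Release Debrief has no further overlaps.
Release Check-in starts before Design Review ends → Design Review and Release Check-in overlap.
Release Meeting starts before Design Review ends → Design Review and Release Meeting overlap.
Planning Huddle starts exactly when Design Review ends (back-to-back, no overlap).
Release Meeting starts before Release Check-in ends → Release Check-in and Release Meeting overlap.
Planning Huddle starts after Release Check-in ends.
Planning Huddle starts before Release Meeting ends → Release Meeting and Planning Huddle overlap.

Design Review & Release Check-in, Design Review & Release Meeting, Planning Huddle & Release Meeting, Release Check-in & Release Meeting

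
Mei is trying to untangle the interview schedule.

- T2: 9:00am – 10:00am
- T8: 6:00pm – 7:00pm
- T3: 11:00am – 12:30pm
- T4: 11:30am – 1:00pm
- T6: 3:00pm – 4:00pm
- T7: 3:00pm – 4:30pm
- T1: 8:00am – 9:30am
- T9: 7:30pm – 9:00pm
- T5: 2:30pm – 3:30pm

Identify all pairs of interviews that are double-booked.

T1 & T2, T3 & T4, T5 & T6, T5 & T7, T6 & T7

Sorted by start: T1, T2, T3, T4, T5, T6, T7, T8, T9.
T2 starts before T1 ends → T1 and T2 overlap.
T3 starts after T1 ends, so nothing later overlaps T1 either.
T3 starts after T2 ends, so nothing later overlaps T2 either.
T4 starts before T3 ends → T3 and T4 overlap.
T5 starts after T3 ends, so nothing later overlaps T3 either.
T5 starts after T4 ends, so nothing later overlaps T4 either.
T6 starts before T5 ends → T5 and T6 overlap.
T7 starts before T5 ends → T5 and T7 overlap.
T8 starts after T5 ends, so nothing later overlaps T5 either.
T7 starts before T6 ends → T6 and T7 overlap.
T8 starts after T6 ends, so nothing later overlaps T6 either.
T8 starts after T7 ends, so nothing later overlaps T7 either.
T9 starts after T8 ends.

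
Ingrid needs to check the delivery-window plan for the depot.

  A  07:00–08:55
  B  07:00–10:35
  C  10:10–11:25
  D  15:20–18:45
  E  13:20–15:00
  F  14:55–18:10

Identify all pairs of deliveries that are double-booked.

A & B, B & C, D & F, E & F

Sorted by start: A, B, C, E, F, D.
B starts before A ends → A and B overlap.
C starts after A ends — done with A.
C starts before B ends → B and C overlap.
E starts after B ends — done with B.
E starts after C ends — done with C.
F starts before E ends → E and F overlap.
D starts after E ends.
D starts before F ends → F and D overlap.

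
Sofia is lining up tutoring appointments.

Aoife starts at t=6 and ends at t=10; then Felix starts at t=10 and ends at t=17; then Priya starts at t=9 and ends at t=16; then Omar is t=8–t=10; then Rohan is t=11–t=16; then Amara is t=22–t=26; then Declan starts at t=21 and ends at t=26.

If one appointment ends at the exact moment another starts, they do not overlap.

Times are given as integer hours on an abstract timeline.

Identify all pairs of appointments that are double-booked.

Two intervals overlap when each starts before the other ends.
Sorted by start: Aoife, Omar, Priya, Felix, Rohan, Declan, Amara.
Omar starts before Aoife ends → Aoife and Omar overlap.
Priya starts before Aoife ends → Aoife and Priya overlap.
Felix starts exactly when Aoife ends (back-to-back, no overlap), so nothing later overlaps Aoife either.
Priya starts before Omar ends → Omar and Priya overlap.
Felix starts exactly when Omar ends (back-to-back, no overlap), so nothing later overlaps Omar either.
Felix starts before Priya ends → Priya and Felix overlap.
Rohan starts before Priya ends → Priya and Rohan overlap.
Declan starts after Priya ends, so nothing later overlaps Priya either.
Rohan starts before Felix ends → Felix and Rohan overlap.
Declan starts after Felix ends, so nothing later overlaps Felix either.
Declan starts after Rohan ends, so nothing later overlaps Rohan either.
Amara starts before Declan ends → Declan and Amara overlap.

Amara & Declan, Aoife & Omar, Aoife & Priya, Felix & Priya, Felix & Rohan, Omar & Priya, Priya & Rohan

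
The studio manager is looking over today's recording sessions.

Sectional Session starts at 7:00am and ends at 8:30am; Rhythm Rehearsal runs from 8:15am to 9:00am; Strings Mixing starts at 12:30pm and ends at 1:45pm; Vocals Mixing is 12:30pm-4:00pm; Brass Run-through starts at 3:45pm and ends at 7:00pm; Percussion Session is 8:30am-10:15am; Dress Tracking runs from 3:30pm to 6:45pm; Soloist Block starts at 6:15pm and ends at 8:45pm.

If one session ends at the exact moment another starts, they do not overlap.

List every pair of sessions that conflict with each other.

Sorted by start: Sectional Session, Rhythm Rehearsal, Percussion Session, Strings Mixing, Vocals Mixing, Dress Tracking, Brass Run-through, Soloist Block.
Rhythm Rehearsal starts before Sectional Session ends → Sectional Session and Rhythm Rehearsal overlap.
Percussion Session starts exactly when Sectional Session ends (back-to-back, no overlap); Sectional Session is clear from here.
Percussion Session starts before Rhythm Rehearsal ends → Rhythm Rehearsal and Percussion Session overlap.
Strings Mixing starts after Rhythm Rehearsal ends; Rhythm Rehearsal is clear from here.
Strings Mixing starts after Percussion Session ends; Percussion Session is clear from here.
Vocals Mixing starts before Strings Mixing ends → Strings Mixing and Vocals Mixing overlap.
Dress Tracking starts after Strings Mixing ends; Strings Mixing is clear from here.
Dress Tracking starts before Vocals Mixing ends → Vocals Mixing and Dress Tracking overlap.
Brass Run-through starts before Vocals Mixing ends → Vocals Mixing and Brass Run-through overlap.
Soloist Block starts after Vocals Mixing ends.
Brass Run-through starts before Dress Tracking ends → Dress Tracking and Brass Run-through overlap.
Soloist Block starts before Dress Tracking ends → Dress Tracking and Soloist Block overlap.
Soloist Block starts before Brass Run-through ends → Brass Run-through and Soloist Block overlap.

Brass Run-through & Dress Tracking, Brass Run-through & Soloist Block, Brass Run-through & Vocals Mixing, Dress Tracking & Soloist Block, Dress Tracking & Vocals Mixing, Percussion Session & Rhythm Rehearsal, Rhythm Rehearsal & Sectional Session, Strings Mixing & Vocals Mixing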